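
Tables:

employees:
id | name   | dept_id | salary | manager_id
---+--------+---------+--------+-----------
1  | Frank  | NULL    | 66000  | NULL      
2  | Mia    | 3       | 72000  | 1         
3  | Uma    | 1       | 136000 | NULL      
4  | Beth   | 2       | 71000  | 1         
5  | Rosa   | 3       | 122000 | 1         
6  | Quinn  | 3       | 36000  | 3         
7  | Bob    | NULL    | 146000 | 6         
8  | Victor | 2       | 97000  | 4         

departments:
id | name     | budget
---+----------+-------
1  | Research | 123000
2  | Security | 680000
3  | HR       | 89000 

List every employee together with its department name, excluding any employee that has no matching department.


INNER JOIN keeps only employees rows whose dept_id matches an id in departments. Walk through each employee:
  - employee 1 (Frank): dept_id=NULL, no match -> dropped
  - employee 2 (Mia): dept_id=3 -> matches HR
  - employee 3 (Uma): dept_id=1 -> matches Research
  - employee 4 (Beth): dept_id=2 -> matches Security
  - employee 5 (Rosa): dept_id=3 -> matches HR
  - employee 6 (Quinn): dept_id=3 -> matches HR
  - employee 7 (Bob): dept_id=NULL, no match -> dropped
  - employee 8 (Victor): dept_id=2 -> matches Security
So 2 of 8 rows are dropped.

SQL:
SELECT a.name, b.name AS department
FROM employees a
INNER JOIN departments b ON a.dept_id = b.id

Result:
name   | department
-------+-----------
Mia    | HR        
Uma    | Research  
Beth   | Security  
Rosa   | HR        
Quinn  | HR        
Victor | Security  


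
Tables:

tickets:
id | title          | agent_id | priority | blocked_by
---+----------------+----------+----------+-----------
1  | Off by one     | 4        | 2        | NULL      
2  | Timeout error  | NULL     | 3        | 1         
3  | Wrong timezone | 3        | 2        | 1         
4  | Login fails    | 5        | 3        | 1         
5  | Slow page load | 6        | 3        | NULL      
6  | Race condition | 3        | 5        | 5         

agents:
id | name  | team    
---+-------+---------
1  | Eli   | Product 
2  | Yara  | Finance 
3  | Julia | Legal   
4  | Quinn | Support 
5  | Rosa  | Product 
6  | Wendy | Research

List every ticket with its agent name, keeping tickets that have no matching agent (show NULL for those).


LEFT JOIN keeps every row from tickets (the left table); where agent_id has no match in agents, the agent columns become NULL. Walk through each ticket:
  - ticket 1 (Off by one): agent_id=4 -> matches Quinn
  - ticket 2 (Timeout error): agent_id=NULL, no match -> kept with NULL
  - ticket 3 (Wrong timezone): agent_id=3 -> matches Julia
  - ticket 4 (Login fails): agent_id=5 -> matches Rosa
  - ticket 5 (Slow page load): agent_id=6 -> matches Wendy
  - ticket 6 (Race condition): agent_id=3 -> matches Julia
All 6 rows appear; 1 has NULL agent.

SQL:
SELECT a.title, b.name AS agent
FROM tickets a
LEFT JOIN agents b ON a.agent_id = b.id

Result:
title          | agent
---------------+------
Off by one     | Quinn
Timeout error  | NULL 
Wrong timezone | Julia
Login fails    | Rosa 
Slow page load | Wendy
Race condition | Julia


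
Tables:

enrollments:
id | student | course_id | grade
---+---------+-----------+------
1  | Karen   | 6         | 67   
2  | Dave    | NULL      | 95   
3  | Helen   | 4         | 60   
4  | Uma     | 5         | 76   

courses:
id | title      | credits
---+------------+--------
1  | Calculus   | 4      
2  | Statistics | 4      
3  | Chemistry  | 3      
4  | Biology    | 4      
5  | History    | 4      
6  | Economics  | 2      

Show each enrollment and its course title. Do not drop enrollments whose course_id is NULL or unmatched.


LEFT JOIN keeps every row from enrollments (the left table); where course_id has no match in courses, the course columns become NULL. Walk through each enrollment:
  - enrollment 1 (Karen): course_id=6 -> matches Economics
  - enrollment 2 (Dave): course_id=NULL, no match -> kept with NULL
  - enrollment 3 (Helen): course_id=4 -> matches Biology
  - enrollment 4 (Uma): course_id=5 -> matches History
All 4 rows appear; 1 has NULL course.

SQL:
SELECT a.student, b.title AS course
FROM enrollments a
LEFT JOIN courses b ON a.course_id = b.id

Result:
student | course   
--------+----------
Karen   | Economics
Dave    | NULL     
Helen   | Biology  
Uma     | History  


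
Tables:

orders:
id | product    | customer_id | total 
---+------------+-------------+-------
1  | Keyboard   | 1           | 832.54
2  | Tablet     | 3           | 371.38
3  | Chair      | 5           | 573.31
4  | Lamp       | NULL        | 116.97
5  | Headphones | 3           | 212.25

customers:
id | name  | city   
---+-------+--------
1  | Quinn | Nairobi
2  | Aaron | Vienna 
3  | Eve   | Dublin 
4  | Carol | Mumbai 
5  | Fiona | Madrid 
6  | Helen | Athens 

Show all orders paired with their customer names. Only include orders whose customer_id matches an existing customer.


INNER JOIN keeps only orders rows whose customer_id matches an id in customers. Walk through each order:
  - order 1 (Keyboard): customer_id=1 -> matches Quinn
  - order 2 (Tablet): customer_id=3 -> matches Eve
  - order 3 (Chair): customer_id=5 -> matches Fiona
  - order 4 (Lamp): customer_id=NULL, no match -> dropped
  - order 5 (Headphones): customer_id=3 -> matches Eve
So 1 of 5 rows is dropped.

SQL:
SELECT a.product, b.name AS customer
FROM orders a
INNER JOIN customers b ON a.customer_id = b.id

Result:
product    | customer
-----------+---------
Keyboard   | Quinn   
Tablet     | Eve     
Chair      | Fiona   
Headphones | Eve     


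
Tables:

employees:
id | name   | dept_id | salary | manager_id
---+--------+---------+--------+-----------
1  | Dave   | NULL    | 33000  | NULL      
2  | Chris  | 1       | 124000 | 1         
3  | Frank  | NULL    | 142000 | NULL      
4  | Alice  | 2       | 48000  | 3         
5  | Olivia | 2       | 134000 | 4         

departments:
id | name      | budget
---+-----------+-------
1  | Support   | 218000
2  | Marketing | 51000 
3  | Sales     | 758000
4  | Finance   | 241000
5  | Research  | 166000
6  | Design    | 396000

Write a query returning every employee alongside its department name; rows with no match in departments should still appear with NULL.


LEFT JOIN keeps every row from employees (the left table); where dept_id has no match in departments, the department columns become NULL. Walk through each employee:
  - employee 1 (Dave): dept_id=NULL, no match -> kept with NULL
  - employee 2 (Chris): dept_id=1 -> matches Support
  - employee 3 (Frank): dept_id=NULL, no match -> kept with NULL
  - employee 4 (Alice): dept_id=2 -> matches Marketing
  - employee 5 (Olivia): dept_id=2 -> matches Marketing
All 5 rows appear; 2 have NULL department.

SQL:
SELECT a.name, b.name AS department
FROM employees a
LEFT JOIN departments b ON a.dept_id = b.id

Result:
name   | department
-------+-----------
Dave   | NULL      
Chris  | Support   
Frank  | NULL      
Alice  | Marketing 
Olivia | Marketing 


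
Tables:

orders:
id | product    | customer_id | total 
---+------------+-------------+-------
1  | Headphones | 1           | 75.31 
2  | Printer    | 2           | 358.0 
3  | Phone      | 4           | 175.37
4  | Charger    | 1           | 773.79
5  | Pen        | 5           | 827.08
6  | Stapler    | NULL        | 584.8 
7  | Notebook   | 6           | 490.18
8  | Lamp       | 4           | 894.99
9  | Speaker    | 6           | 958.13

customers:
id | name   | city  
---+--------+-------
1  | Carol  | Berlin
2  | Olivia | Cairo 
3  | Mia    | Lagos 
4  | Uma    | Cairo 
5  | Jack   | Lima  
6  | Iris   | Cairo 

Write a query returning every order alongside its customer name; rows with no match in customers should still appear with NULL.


LEFT JOIN keeps every row from orders (the left table); where customer_id has no match in customers, the customer columns become NULL. Walk through each order:
  - order 1 (Headphones): customer_id=1 -> matches Carol
  - order 2 (Printer): customer_id=2 -> matches Olivia
  - order 3 (Phone): customer_id=4 -> matches Uma
  - order 4 (Charger): customer_id=1 -> matches Carol
  - order 5 (Pen): customer_id=5 -> matches Jack
  - order 6 (Stapler): customer_id=NULL, no match -> kept with NULL
  - order 7 (Notebook): customer_id=6 -> matches Iris
  - order 8 (Lamp): customer_id=4 -> matches Uma
  - order 9 (Speaker): customer_id=6 -> matches Iris
All 9 rows appear; 1 has NULL customer.

SQL:
SELECT a.product, b.name AS customer
FROM orders a
LEFT JOIN customers b ON a.customer_id = b.id

Result:
product    | customer
-----------+---------
Headphones | Carol   
Printer    | Olivia  
Phone      | Uma     
Charger    | Carol   
Pen        | Jack    
Stapler    | NULL    
Notebook   | Iris    
Lamp       | Uma     
Speaker    | Iris    


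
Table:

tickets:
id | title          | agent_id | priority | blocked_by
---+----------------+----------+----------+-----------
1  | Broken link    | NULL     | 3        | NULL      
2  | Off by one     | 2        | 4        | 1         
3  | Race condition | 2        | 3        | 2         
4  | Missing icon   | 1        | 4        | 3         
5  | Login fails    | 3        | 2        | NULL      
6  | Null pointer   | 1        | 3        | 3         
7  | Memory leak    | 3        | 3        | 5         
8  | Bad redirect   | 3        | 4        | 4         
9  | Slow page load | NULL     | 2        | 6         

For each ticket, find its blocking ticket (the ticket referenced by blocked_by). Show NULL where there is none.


This is a self-join: tickets is joined to a second copy of itself, matching each row's blocked_by to another row's id. Use LEFT JOIN so rows with blocked_by=NULL are kept.
  - ticket 1 (Broken link): blocked_by=NULL -> NULL
  - ticket 2 (Off by one): blocked_by=1 -> Broken link
  - ticket 3 (Race condition): blocked_by=2 -> Off by one
  - ticket 4 (Missing icon): blocked_by=3 -> Race condition
  - ticket 5 (Login fails): blocked_by=NULL -> NULL
  - ticket 6 (Null pointer): blocked_by=3 -> Race condition
  - ticket 7 (Memory leak): blocked_by=5 -> Login fails
  - ticket 8 (Bad redirect): blocked_by=4 -> Missing icon
  - ticket 9 (Slow page load): blocked_by=6 -> Null pointer

SQL:
SELECT a.title AS item, b.title AS blocked_by
FROM tickets a
LEFT JOIN tickets b ON a.blocked_by = b.id

Result:
item           | blocked_by    
---------------+---------------
Broken link    | NULL          
Off by one     | Broken link   
Race condition | Off by one    
Missing icon   | Race condition
Login fails    | NULL          
Null pointer   | Race condition
Memory leak    | Login fails   
Bad redirect   | Missing icon  
Slow page load | Null pointer  


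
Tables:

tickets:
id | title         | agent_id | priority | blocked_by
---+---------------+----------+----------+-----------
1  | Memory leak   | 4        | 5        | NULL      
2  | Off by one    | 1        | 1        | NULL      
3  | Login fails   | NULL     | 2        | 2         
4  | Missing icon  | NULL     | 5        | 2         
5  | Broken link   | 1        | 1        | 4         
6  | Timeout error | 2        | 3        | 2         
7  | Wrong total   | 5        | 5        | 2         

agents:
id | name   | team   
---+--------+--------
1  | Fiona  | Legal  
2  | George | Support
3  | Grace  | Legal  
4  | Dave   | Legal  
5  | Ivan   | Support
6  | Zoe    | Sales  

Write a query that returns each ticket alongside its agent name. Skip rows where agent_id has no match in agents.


INNER JOIN keeps only tickets rows whose agent_id matches an id in agents. Walk through each ticket:
  - ticket 1 (Memory leak): agent_id=4 -> matches Dave
  - ticket 2 (Off by one): agent_id=1 -> matches Fiona
  - ticket 3 (Login fails): agent_id=NULL, no match -> dropped
  - ticket 4 (Missing icon): agent_id=NULL, no match -> dropped
  - ticket 5 (Broken link): agent_id=1 -> matches Fiona
  - ticket 6 (Timeout error): agent_id=2 -> matches George
  - ticket 7 (Wrong total): agent_id=5 -> matches Ivan
So 2 of 7 rows are dropped.

SQL:
SELECT a.title, b.name AS agent
FROM tickets a
INNER JOIN agents b ON a.agent_id = b.id

Result:
title         | agent 
--------------+-------
Memory leak   | Dave  
Off by one    | Fiona 
Broken link   | Fiona 
Timeout error | George
Wrong total   | Ivan  


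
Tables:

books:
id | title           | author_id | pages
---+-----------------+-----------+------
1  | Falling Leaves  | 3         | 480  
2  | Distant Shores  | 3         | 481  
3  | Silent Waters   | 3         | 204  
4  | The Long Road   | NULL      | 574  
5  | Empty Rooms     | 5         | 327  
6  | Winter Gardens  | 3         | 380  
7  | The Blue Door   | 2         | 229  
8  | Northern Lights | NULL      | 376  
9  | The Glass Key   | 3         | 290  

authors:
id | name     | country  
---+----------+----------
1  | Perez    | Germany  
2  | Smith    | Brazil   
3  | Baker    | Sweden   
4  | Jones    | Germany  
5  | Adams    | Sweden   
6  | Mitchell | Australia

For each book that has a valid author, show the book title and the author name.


INNER JOIN keeps only books rows whose author_id matches an id in authors. Walk through each book:
  - book 1 (Falling Leaves): author_id=3 -> matches Baker
  - book 2 (Distant Shores): author_id=3 -> matches Baker
  - book 3 (Silent Waters): author_id=3 -> matches Baker
  - book 4 (The Long Road): author_id=NULL, no match -> dropped
  - book 5 (Empty Rooms): author_id=5 -> matches Adams
  - book 6 (Winter Gardens): author_id=3 -> matches Baker
  - book 7 (The Blue Door): author_id=2 -> matches Smith
  - book 8 (Northern Lights): author_id=NULL, no match -> dropped
  - book 9 (The Glass Key): author_id=3 -> matches Baker
So 2 of 9 rows are dropped.

SQL:
SELECT a.title, b.name AS author
FROM books a
INNER JOIN authors b ON a.author_id = b.id

Result:
title          | author
---------------+-------
Falling Leaves | Baker 
Distant Shores | Baker 
Silent Waters  | Baker 
Empty Rooms    | Adams 
Winter Gardens | Baker 
The Blue Door  | Smith 
The Glass Key  | Baker 


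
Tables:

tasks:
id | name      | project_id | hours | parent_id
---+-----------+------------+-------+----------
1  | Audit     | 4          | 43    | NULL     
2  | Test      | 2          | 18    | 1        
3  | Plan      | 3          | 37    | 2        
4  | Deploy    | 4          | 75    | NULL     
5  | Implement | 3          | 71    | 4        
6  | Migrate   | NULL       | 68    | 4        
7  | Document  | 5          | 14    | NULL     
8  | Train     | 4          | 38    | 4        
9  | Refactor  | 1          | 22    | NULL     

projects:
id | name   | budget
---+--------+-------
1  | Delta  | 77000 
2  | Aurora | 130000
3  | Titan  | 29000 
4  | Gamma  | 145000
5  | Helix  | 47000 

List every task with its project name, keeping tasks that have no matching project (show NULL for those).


LEFT JOIN keeps every row from tasks (the left table); where project_id has no match in projects, the project columns become NULL. Walk through each task:
  - task 1 (Audit): project_id=4 -> matches Gamma
  - task 2 (Test): project_id=2 -> matches Aurora
  - task 3 (Plan): project_id=3 -> matches Titan
  - task 4 (Deploy): project_id=4 -> matches Gamma
  - task 5 (Implement): project_id=3 -> matches Titan
  - task 6 (Migrate): project_id=NULL, no match -> kept with NULL
  - task 7 (Document): project_id=5 -> matches Helix
  - task 8 (Train): project_id=4 -> matches Gamma
  - task 9 (Refactor): project_id=1 -> matches Delta
All 9 rows appear; 1 has NULL project.

SQL:
SELECT a.name, b.name AS project
FROM tasks a
LEFT JOIN projects b ON a.project_id = b.id

Result:
name      | project
----------+--------
Audit     | Gamma  
Test      | Aurora 
Plan      | Titan  
Deploy    | Gamma  
Implement | Titan  
Migrate   | NULL   
Document  | Helix  
Train     | Gamma  
Refactor  | Delta  


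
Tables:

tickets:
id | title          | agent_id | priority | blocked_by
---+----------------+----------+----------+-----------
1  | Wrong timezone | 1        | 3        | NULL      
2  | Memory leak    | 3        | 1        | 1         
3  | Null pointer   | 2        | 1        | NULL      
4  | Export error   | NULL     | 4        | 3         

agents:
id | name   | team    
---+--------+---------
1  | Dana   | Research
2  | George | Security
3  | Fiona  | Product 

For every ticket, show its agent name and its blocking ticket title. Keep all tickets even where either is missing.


Two LEFT JOINs from the same base table tickets: one to agents via agent_id, one to tickets itself via blocked_by. Both are LEFT so every ticket is preserved.
Match against agents:
  - ticket 1 (Wrong timezone): agent_id=1 -> matches Dana
  - ticket 2 (Memory leak): agent_id=3 -> matches Fiona
  - ticket 3 (Null pointer): agent_id=2 -> matches George
  - ticket 4 (Export error): agent_id=NULL, no match -> kept with NULL
Match against tickets (self):
  - ticket 1 (Wrong timezone): blocked_by=NULL -> NULL
  - ticket 2 (Memory leak): blocked_by=1 -> Wrong timezone
  - ticket 3 (Null pointer): blocked_by=NULL -> NULL
  - ticket 4 (Export error): blocked_by=3 -> Null pointer

SQL:
SELECT a.title, b.name AS agent, c.title AS blocked_by
FROM tickets a
LEFT JOIN agents b ON a.agent_id = b.id
LEFT JOIN tickets c ON a.blocked_by = c.id

Result:
title          | agent  | blocked_by    
---------------+--------+---------------
Wrong timezone | Dana   | NULL          
Memory leak    | Fiona  | Wrong timezone
Null pointer   | George | NULL          
Export error   | NULL   | Null pointer  


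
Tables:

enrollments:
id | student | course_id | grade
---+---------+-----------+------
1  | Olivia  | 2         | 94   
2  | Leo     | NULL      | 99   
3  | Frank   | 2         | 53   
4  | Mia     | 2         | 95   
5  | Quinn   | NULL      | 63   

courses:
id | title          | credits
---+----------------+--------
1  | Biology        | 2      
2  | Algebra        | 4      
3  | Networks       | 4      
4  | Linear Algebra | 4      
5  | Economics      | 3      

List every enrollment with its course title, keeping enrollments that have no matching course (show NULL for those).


LEFT JOIN keeps every row from enrollments (the left table); where course_id has no match in courses, the course columns become NULL. Walk through each enrollment:
  - enrollment 1 (Olivia): course_id=2 -> matches Algebra
  - enrollment 2 (Leo): course_id=NULL, no match -> kept with NULL
  - enrollment 3 (Frank): course_id=2 -> matches Algebra
  - enrollment 4 (Mia): course_id=2 -> matches Algebra
  - enrollment 5 (Quinn): course_id=NULL, no match -> kept with NULL
All 5 rows appear; 2 have NULL course.

SQL:
SELECT a.student, b.title AS course
FROM enrollments a
LEFT JOIN courses b ON a.course_id = b.id

Result:
student | course 
--------+--------
Olivia  | Algebra
Leo     | NULL   
Frank   | Algebra
Mia     | Algebra
Quinn   | NULL   


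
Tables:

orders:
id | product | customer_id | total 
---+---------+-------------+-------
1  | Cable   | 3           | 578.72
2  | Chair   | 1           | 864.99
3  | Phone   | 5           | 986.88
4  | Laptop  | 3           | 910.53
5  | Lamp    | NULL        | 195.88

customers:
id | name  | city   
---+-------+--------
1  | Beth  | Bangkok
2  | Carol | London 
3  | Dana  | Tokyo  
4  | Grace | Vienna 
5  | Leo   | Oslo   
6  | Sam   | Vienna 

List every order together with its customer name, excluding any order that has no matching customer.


INNER JOIN keeps only orders rows whose customer_id matches an id in customers. Walk through each order:
  - order 1 (Cable): customer_id=3 -> matches Dana
  - order 2 (Chair): customer_id=1 -> matches Beth
  - order 3 (Phone): customer_id=5 -> matches Leo
  - order 4 (Laptop): customer_id=3 -> matches Dana
  - order 5 (Lamp): customer_id=NULL, no match -> dropped
So 1 of 5 rows is dropped.

SQL:
SELECT a.product, b.name AS customer
FROM orders a
INNER JOIN customers b ON a.customer_id = b.id

Result:
product | customer
--------+---------
Cable   | Dana    
Chair   | Beth    
Phone   | Leo     
Laptop  | Dana    


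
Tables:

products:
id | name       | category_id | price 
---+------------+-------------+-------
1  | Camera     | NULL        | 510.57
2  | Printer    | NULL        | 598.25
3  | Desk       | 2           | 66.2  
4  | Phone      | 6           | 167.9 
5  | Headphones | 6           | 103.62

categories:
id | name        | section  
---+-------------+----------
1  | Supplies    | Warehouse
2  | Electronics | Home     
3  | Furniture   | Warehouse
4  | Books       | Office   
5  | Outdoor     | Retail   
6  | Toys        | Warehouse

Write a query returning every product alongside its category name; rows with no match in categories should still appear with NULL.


LEFT JOIN keeps every row from products (the left table); where category_id has no match in categories, the category columns become NULL. Walk through each product:
  - product 1 (Camera): category_id=NULL, no match -> kept with NULL
  - product 2 (Printer): category_id=NULL, no match -> kept with NULL
  - product 3 (Desk): category_id=2 -> matches Electronics
  - product 4 (Phone): category_id=6 -> matches Toys
  - product 5 (Headphones): category_id=6 -> matches Toys
All 5 rows appear; 2 have NULL category.

SQL:
SELECT a.name, b.name AS category
FROM products a
LEFT JOIN categories b ON a.category_id = b.id

Result:
name       | category   
-----------+------------
Camera     | NULL       
Printer    | NULL       
Desk       | Electronics
Phone      | Toys       
Headphones | Toys       


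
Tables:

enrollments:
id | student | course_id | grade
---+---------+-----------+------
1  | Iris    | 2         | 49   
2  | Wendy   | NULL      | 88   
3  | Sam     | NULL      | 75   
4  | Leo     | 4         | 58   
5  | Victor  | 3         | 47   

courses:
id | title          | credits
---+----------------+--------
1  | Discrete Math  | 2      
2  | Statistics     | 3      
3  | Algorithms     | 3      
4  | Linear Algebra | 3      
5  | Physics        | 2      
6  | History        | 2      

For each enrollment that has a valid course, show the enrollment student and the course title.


INNER JOIN keeps only enrollments rows whose course_id matches an id in courses. Walk through each enrollment:
  - enrollment 1 (Iris): course_id=2 -> matches Statistics
  - enrollment 2 (Wendy): course_id=NULL, no match -> dropped
  - enrollment 3 (Sam): course_id=NULL, no match -> dropped
  - enrollment 4 (Leo): course_id=4 -> matches Linear Algebra
  - enrollment 5 (Victor): course_id=3 -> matches Algorithms
So 2 of 5 rows are dropped.

SQL:
SELECT a.student, b.title AS course
FROM enrollments a
INNER JOIN courses b ON a.course_id = b.id

Result:
student | course        
--------+---------------
Iris    | Statistics    
Leo     | Linear Algebra
Victor  | Algorithms    


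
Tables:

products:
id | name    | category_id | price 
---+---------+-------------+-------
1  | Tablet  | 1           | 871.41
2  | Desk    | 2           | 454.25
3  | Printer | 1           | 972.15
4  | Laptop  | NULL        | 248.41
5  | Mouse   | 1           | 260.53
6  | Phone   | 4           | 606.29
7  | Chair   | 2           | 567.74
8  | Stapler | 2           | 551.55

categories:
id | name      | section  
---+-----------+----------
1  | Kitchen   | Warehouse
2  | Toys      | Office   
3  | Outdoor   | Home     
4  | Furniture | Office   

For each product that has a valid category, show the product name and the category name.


INNER JOIN keeps only products rows whose category_id matches an id in categories. Walk through each product:
  - product 1 (Tablet): category_id=1 -> matches Kitchen
  - product 2 (Desk): category_id=2 -> matches Toys
  - product 3 (Printer): category_id=1 -> matches Kitchen
  - product 4 (Laptop): category_id=NULL, no match -> dropped
  - product 5 (Mouse): category_id=1 -> matches Kitchen
  - product 6 (Phone): category_id=4 -> matches Furniture
  - product 7 (Chair): category_id=2 -> matches Toys
  - product 8 (Stapler): category_id=2 -> matches Toys
So 1 of 8 rows is dropped.

SQL:
SELECT a.name, b.name AS category
FROM products a
INNER JOIN categories b ON a.category_id = b.id

Result:
name    | category 
--------+----------
Tablet  | Kitchen  
Desk    | Toys     
Printer | Kitchen  
Mouse   | Kitchen  
Phone   | Furniture
Chair   | Toys     
Stapler | Toys     


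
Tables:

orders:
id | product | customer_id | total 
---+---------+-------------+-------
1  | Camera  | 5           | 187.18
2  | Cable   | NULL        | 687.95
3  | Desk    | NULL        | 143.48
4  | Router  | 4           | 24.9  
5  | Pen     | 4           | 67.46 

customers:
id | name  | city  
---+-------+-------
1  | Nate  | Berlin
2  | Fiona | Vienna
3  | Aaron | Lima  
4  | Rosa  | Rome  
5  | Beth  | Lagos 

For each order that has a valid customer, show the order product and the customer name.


INNER JOIN keeps only orders rows whose customer_id matches an id in customers. Walk through each order:
  - order 1 (Camera): customer_id=5 -> matches Beth
  - order 2 (Cable): customer_id=NULL, no match -> dropped
  - order 3 (Desk): customer_id=NULL, no match -> dropped
  - order 4 (Router): customer_id=4 -> matches Rosa
  - order 5 (Pen): customer_id=4 -> matches Rosa
So 2 of 5 rows are dropped.

SQL:
SELECT a.product, b.name AS customer
FROM orders a
INNER JOIN customers b ON a.customer_id = b.id

Result:
product | customer
--------+---------
Camera  | Beth    
Router  | Rosa    
Pen     | Rosa    


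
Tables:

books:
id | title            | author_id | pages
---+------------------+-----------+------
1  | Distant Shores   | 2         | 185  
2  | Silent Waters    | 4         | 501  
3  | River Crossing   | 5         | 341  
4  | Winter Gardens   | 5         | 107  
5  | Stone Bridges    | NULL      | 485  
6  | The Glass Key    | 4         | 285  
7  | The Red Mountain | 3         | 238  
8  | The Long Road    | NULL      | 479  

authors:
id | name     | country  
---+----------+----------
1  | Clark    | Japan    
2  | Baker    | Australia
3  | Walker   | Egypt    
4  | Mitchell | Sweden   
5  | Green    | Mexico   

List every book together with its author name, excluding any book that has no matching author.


INNER JOIN keeps only books rows whose author_id matches an id in authors. Walk through each book:
  - book 1 (Distant Shores): author_id=2 -> matches Baker
  - book 2 (Silent Waters): author_id=4 -> matches Mitchell
  - book 3 (River Crossing): author_id=5 -> matches Green
  - book 4 (Winter Gardens): author_id=5 -> matches Green
  - book 5 (Stone Bridges): author_id=NULL, no match -> dropped
  - book 6 (The Glass Key): author_id=4 -> matches Mitchell
  - book 7 (The Red Mountain): author_id=3 -> matches Walker
  - book 8 (The Long Road): author_id=NULL, no match -> dropped
So 2 of 8 rows are dropped.

SQL:
SELECT a.title, b.name AS author
FROM books a
INNER JOIN authors b ON a.author_id = b.id

Result:
title            | author  
-----------------+---------
Distant Shores   | Baker   
Silent Waters    | Mitchell
River Crossing   | Green   
Winter Gardens   | Green   
The Glass Key    | Mitchell
The Red Mountain | Walker  


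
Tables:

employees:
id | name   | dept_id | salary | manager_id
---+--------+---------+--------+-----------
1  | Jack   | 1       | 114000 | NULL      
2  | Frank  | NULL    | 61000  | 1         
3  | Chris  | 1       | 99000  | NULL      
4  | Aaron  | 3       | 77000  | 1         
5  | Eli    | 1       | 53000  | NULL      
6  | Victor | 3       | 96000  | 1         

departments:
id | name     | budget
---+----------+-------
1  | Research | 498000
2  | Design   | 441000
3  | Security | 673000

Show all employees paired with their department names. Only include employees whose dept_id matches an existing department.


INNER JOIN keeps only employees rows whose dept_id matches an id in departments. Walk through each employee:
  - employee 1 (Jack): dept_id=1 -> matches Research
  - employee 2 (Frank): dept_id=NULL, no match -> dropped
  - employee 3 (Chris): dept_id=1 -> matches Research
  - employee 4 (Aaron): dept_id=3 -> matches Security
  - employee 5 (Eli): dept_id=1 -> matches Research
  - employee 6 (Victor): dept_id=3 -> matches Security
So 1 of 6 rows is dropped.

SQL:
SELECT a.name, b.name AS department
FROM employees a
INNER JOIN departments b ON a.dept_id = b.id

Result:
name   | department
-------+-----------
Jack   | Research  
Chris  | Research  
Aaron  | Security  
Eli    | Research  
Victor | Security  


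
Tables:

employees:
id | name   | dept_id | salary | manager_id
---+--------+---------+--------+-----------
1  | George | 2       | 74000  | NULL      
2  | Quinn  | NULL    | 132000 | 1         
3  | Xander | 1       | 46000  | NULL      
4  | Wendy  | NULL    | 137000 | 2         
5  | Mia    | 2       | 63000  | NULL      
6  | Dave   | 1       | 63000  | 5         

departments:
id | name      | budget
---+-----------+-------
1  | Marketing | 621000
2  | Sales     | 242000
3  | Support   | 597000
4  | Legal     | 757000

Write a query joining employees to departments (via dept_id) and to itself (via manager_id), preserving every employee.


Two LEFT JOINs from the same base table employees: one to departments via dept_id, one to employees itself via manager_id. Both are LEFT so every employee is preserved.
Match against departments:
  - employee 1 (George): dept_id=2 -> matches Sales
  - employee 2 (Quinn): dept_id=NULL, no match -> kept with NULL
  - employee 3 (Xander): dept_id=1 -> matches Marketing
  - employee 4 (Wendy): dept_id=NULL, no match -> kept with NULL
  - employee 5 (Mia): dept_id=2 -> matches Sales
  - employee 6 (Dave): dept_id=1 -> matches Marketing
Match against employees (self):
  - employee 1 (George): manager_id=NULL -> NULL
  - employee 2 (Quinn): manager_id=1 -> George
  - employee 3 (Xander): manager_id=NULL -> NULL
  - employee 4 (Wendy): manager_id=2 -> Quinn
  - employee 5 (Mia): manager_id=NULL -> NULL
  - employee 6 (Dave): manager_id=5 -> Mia

SQL:
SELECT a.name, b.name AS department, c.name AS manager
FROM employees a
LEFT JOIN departments b ON a.dept_id = b.id
LEFT JOIN employees c ON a.manager_id = c.id

Result:
name   | department | manager
-------+------------+--------
George | Sales      | NULL   
Quinn  | NULL       | George 
Xander | Marketing  | NULL   
Wendy  | NULL       | Quinn  
Mia    | Sales      | NULL   
Dave   | Marketing  | Mia    


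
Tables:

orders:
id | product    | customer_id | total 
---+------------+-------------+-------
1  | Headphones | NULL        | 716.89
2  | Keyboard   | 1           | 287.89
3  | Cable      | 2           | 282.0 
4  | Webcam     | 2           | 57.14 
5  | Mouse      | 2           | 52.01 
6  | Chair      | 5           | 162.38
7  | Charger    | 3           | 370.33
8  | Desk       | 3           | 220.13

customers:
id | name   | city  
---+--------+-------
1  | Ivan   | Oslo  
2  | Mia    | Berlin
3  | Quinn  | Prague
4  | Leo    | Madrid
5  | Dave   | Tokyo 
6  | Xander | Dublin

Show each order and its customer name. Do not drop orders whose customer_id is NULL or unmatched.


LEFT JOIN keeps every row from orders (the left table); where customer_id has no match in customers, the customer columns become NULL. Walk through each order:
  - order 1 (Headphones): customer_id=NULL, no match -> kept with NULL
  - order 2 (Keyboard): customer_id=1 -> matches Ivan
  - order 3 (Cable): customer_id=2 -> matches Mia
  - order 4 (Webcam): customer_id=2 -> matches Mia
  - order 5 (Mouse): customer_id=2 -> matches Mia
  - order 6 (Chair): customer_id=5 -> matches Dave
  - order 7 (Charger): customer_id=3 -> matches Quinn
  - order 8 (Desk): customer_id=3 -> matches Quinn
All 8 rows appear; 1 has NULL customer.

SQL:
SELECT a.product, b.name AS customer
FROM orders a
LEFT JOIN customers b ON a.customer_id = b.id

Result:
product    | customer
-----------+---------
Headphones | NULL    
Keyboard   | Ivan    
Cable      | Mia     
Webcam     | Mia     
Mouse      | Mia     
Chair      | Dave    
Charger    | Quinn   
Desk       | Quinn   


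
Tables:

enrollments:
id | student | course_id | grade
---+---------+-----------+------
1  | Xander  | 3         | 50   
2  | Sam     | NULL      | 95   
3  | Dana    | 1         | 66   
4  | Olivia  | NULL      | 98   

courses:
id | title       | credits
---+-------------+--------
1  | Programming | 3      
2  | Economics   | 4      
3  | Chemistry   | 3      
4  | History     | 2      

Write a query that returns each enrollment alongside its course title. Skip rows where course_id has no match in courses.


INNER JOIN keeps only enrollments rows whose course_id matches an id in courses. Walk through each enrollment:
  - enrollment 1 (Xander): course_id=3 -> matches Chemistry
  - enrollment 2 (Sam): course_id=NULL, no match -> dropped
  - enrollment 3 (Dana): course_id=1 -> matches Programming
  - enrollment 4 (Olivia): course_id=NULL, no match -> dropped
So 2 of 4 rows are dropped.

SQL:
SELECT a.student, b.title AS course
FROM enrollments a
INNER JOIN courses b ON a.course_id = b.id

Result:
student | course     
--------+------------
Xander  | Chemistry  
Dana    | Programming


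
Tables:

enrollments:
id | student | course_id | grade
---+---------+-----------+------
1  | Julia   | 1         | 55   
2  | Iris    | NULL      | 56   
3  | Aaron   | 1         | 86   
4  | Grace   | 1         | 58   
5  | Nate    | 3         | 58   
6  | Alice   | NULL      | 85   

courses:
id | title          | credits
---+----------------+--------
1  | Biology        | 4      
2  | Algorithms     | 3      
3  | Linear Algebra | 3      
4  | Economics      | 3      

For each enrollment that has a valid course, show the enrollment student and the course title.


INNER JOIN keeps only enrollments rows whose course_id matches an id in courses. Walk through each enrollment:
  - enrollment 1 (Julia): course_id=1 -> matches Biology
  - enrollment 2 (Iris): course_id=NULL, no match -> dropped
  - enrollment 3 (Aaron): course_id=1 -> matches Biology
  - enrollment 4 (Grace): course_id=1 -> matches Biology
  - enrollment 5 (Nate): course_id=3 -> matches Linear Algebra
  - enrollment 6 (Alice): course_id=NULL, no match -> dropped
So 2 of 6 rows are dropped.

SQL:
SELECT a.student, b.title AS course
FROM enrollments a
INNER JOIN courses b ON a.course_id = b.id

Result:
student | course        
--------+---------------
Julia   | Biology       
Aaron   | Biology       
Grace   | Biology       
Nate    | Linear Algebra


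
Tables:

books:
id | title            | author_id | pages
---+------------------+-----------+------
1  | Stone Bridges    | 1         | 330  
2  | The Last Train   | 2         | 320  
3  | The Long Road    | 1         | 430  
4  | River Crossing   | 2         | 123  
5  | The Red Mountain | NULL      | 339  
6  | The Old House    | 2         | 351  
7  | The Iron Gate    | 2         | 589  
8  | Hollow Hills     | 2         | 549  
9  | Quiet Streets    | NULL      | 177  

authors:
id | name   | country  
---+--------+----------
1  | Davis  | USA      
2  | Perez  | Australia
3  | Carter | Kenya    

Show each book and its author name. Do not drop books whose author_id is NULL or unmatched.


LEFT JOIN keeps every row from books (the left table); where author_id has no match in authors, the author columns become NULL. Walk through each book:
  - book 1 (Stone Bridges): author_id=1 -> matches Davis
  - book 2 (The Last Train): author_id=2 -> matches Perez
  - book 3 (The Long Road): author_id=1 -> matches Davis
  - book 4 (River Crossing): author_id=2 -> matches Perez
  - book 5 (The Red Mountain): author_id=NULL, no match -> kept with NULL
  - book 6 (The Old House): author_id=2 -> matches Perez
  - book 7 (The Iron Gate): author_id=2 -> matches Perez
  - book 8 (Hollow Hills): author_id=2 -> matches Perez
  - book 9 (Quiet Streets): author_id=NULL, no match -> kept with NULL
All 9 rows appear; 2 have NULL author.

SQL:
SELECT a.title, b.name AS author
FROM books a
LEFT JOIN authors b ON a.author_id = b.id

Result:
title            | author
-----------------+-------
Stone Bridges    | Davis 
The Last Train   | Perez 
The Long Road    | Davis 
River Crossing   | Perez 
The Red Mountain | NULL  
The Old House    | Perez 
The Iron Gate    | Perez 
Hollow Hills     | Perez 
Quiet Streets    | NULL  


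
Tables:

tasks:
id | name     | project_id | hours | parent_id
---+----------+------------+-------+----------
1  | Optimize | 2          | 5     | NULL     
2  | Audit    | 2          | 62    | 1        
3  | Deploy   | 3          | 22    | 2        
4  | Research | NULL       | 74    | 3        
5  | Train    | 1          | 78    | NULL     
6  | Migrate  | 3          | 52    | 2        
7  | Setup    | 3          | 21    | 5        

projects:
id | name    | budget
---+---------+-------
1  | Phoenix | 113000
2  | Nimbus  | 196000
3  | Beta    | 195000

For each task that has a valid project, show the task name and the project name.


INNER JOIN keeps only tasks rows whose project_id matches an id in projects. Walk through each task:
  - task 1 (Optimize): project_id=2 -> matches Nimbus
  - task 2 (Audit): project_id=2 -> matches Nimbus
  - task 3 (Deploy): project_id=3 -> matches Beta
  - task 4 (Research): project_id=NULL, no match -> dropped
  - task 5 (Train): project_id=1 -> matches Phoenix
  - task 6 (Migrate): project_id=3 -> matches Beta
  - task 7 (Setup): project_id=3 -> matches Beta
So 1 of 7 rows is dropped.

SQL:
SELECT a.name, b.name AS project
FROM tasks a
INNER JOIN projects b ON a.project_id = b.id

Result:
name     | project
---------+--------
Optimize | Nimbus 
Audit    | Nimbus 
Deploy   | Beta   
Train    | Phoenix
Migrate  | Beta   
Setup    | Beta   


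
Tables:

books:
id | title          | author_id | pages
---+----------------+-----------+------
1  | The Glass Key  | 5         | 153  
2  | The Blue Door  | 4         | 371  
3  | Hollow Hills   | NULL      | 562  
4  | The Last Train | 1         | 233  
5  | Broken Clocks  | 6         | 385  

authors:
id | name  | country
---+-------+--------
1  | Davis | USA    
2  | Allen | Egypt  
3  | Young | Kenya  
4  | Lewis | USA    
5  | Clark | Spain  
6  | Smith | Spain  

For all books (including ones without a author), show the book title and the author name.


LEFT JOIN keeps every row from books (the left table); where author_id has no match in authors, the author columns become NULL. Walk through each book:
  - book 1 (The Glass Key): author_id=5 -> matches Clark
  - book 2 (The Blue Door): author_id=4 -> matches Lewis
  - book 3 (Hollow Hills): author_id=NULL, no match -> kept with NULL
  - book 4 (The Last Train): author_id=1 -> matches Davis
  - book 5 (Broken Clocks): author_id=6 -> matches Smith
All 5 rows appear; 1 has NULL author.

SQL:
SELECT a.title, b.name AS author
FROM books a
LEFT JOIN authors b ON a.author_id = b.id

Result:
title          | author
---------------+-------
The Glass Key  | Clark 
The Blue Door  | Lewis 
Hollow Hills   | NULL  
The Last Train | Davis 
Broken Clocks  | Smith 


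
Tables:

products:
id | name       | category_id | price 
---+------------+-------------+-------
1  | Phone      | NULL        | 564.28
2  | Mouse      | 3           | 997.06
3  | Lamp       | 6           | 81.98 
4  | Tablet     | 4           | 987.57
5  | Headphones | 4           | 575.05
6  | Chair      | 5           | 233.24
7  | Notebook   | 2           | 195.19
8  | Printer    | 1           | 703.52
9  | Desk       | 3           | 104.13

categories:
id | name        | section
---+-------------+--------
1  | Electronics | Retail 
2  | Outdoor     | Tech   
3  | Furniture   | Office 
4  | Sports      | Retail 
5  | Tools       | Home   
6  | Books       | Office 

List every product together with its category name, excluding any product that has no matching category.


INNER JOIN keeps only products rows whose category_id matches an id in categories. Walk through each product:
  - product 1 (Phone): category_id=NULL, no match -> dropped
  - product 2 (Mouse): category_id=3 -> matches Furniture
  - product 3 (Lamp): category_id=6 -> matches Books
  - product 4 (Tablet): category_id=4 -> matches Sports
  - product 5 (Headphones): category_id=4 -> matches Sports
  - product 6 (Chair): category_id=5 -> matches Tools
  - product 7 (Notebook): category_id=2 -> matches Outdoor
  - product 8 (Printer): category_id=1 -> matches Electronics
  - product 9 (Desk): category_id=3 -> matches Furniture
So 1 of 9 rows is dropped.

SQL:
SELECT a.name, b.name AS category
FROM products a
INNER JOIN categories b ON a.category_id = b.id

Result:
name       | category   
-----------+------------
Mouse      | Furniture  
Lamp       | Books      
Tablet     | Sports     
Headphones | Sports     
Chair      | Tools      
Notebook   | Outdoor    
Printer    | Electronics
Desk       | Furniture  
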